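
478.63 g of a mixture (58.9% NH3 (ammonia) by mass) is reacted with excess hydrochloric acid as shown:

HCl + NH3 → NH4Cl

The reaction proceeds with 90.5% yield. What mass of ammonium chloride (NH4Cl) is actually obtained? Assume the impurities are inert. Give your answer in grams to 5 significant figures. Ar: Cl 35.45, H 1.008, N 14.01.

Pure NH3 available = 478.63 g × 0.589 = 281.913 g.
M(NH3) = 14.01 + 3(1.008) = 17.034 g/mol.
M(NH4Cl) = 14.01 + 4(1.008) + 35.45 = 53.492 g/mol.
n(NH3) = 281.913 g / 17.034 g/mol = 16.5500 mol.
From the equation the NH3:NH4Cl mole ratio is 1:1, so n(NH4Cl) = 16.5500 × 1/1 = 16.5500 mol.
Mass of NH4Cl = 16.5500 mol × 53.492 g/mol = 885.294 g.
Actual mass collected = 885.294 g × 0.905 = 801.191 g.

801.19 g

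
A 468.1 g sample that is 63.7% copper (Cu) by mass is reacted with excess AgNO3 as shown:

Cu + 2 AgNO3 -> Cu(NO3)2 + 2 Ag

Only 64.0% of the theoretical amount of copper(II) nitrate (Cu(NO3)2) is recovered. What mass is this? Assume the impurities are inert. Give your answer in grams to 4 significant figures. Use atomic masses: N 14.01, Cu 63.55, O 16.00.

Pure Cu available = 468.1 g × 0.637 = 298.18 g.
M(Cu) = 63.55 g/mol.
M(Cu(NO3)2) = 63.55 + 2(14.01) + 6(16.00) = 187.57 g/mol.
n(Cu) = 298.18 g / 63.55 g/mol = 4.6920 mol.
From the equation the Cu:Cu(NO3)2 mole ratio is 1:1, so n(Cu(NO3)2) = 4.6920 × 1/1 = 4.6920 mol.
Mass of Cu(NO3)2 = 4.6920 mol × 187.57 g/mol = 880.09 g.
Actual mass collected = 880.09 g × 0.640 = 563.26 g.

563.3 g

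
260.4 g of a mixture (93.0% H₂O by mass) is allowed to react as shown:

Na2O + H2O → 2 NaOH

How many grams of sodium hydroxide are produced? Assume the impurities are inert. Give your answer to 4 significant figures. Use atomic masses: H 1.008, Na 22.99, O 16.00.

1075 g

Mass of pure H2O = 260.4 g × 0.930 = 242.17 g.
M(H2O) = 2(1.008) + 16.00 = 18.016 g/mol.
M(NaOH) = 22.99 + 16.00 + 1.008 = 39.998 g/mol.
n(H2O) = 242.17 g / 18.016 g/mol = 13.442 mol.
From the equation the H2O:NaOH mole ratio is 1:2, so n(NaOH) = 13.442 × 2/1 = 26.884 mol.
Mass of NaOH = 26.884 mol × 39.998 g/mol = 1075.3 g.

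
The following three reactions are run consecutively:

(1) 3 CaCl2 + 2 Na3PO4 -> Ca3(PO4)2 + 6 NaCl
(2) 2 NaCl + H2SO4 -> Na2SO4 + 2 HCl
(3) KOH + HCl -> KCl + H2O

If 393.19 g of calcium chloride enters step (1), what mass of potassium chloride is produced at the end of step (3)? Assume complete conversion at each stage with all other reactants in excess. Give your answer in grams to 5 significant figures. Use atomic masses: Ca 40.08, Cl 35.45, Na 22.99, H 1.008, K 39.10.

528.24 g

M(CaCl2) = 40.08 + 2(35.45) = 110.98 g/mol.
M(KCl) = 39.10 + 35.45 = 74.55 g/mol.
n(CaCl2) = 393.19 / 110.98 = 3.54289 mol.
Reaction (1): CaCl2→NaCl ratio 3:6 ⇒ n(NaCl) = 7.08578 mol.
Reaction (2): NaCl→HCl ratio 2:2 ⇒ n(HCl) = 7.08578 mol.
Reaction (3): HCl→KCl ratio 1:1 ⇒ n(KCl) = 7.08578 mol.
Mass of KCl = 7.08578 × 74.55 = 528.245 g.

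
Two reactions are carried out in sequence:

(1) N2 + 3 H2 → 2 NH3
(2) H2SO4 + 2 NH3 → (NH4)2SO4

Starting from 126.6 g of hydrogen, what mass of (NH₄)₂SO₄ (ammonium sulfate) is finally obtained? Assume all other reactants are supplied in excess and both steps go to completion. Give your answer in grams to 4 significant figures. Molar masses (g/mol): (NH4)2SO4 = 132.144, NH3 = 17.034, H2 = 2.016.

2766 g

n(H2) = 126.60 / 2.016 = 62.798 mol.
Step 1 gives a 3:2 ratio of H2 to NH3, so n(NH3) = 41.865 mol.
In step 2 the NH3:(NH4)2SO4 ratio is 2:1, so n((NH4)2SO4) = 20.933 mol.
Mass of (NH4)2SO4 = 20.933 × 132.144 = 2766.1 g.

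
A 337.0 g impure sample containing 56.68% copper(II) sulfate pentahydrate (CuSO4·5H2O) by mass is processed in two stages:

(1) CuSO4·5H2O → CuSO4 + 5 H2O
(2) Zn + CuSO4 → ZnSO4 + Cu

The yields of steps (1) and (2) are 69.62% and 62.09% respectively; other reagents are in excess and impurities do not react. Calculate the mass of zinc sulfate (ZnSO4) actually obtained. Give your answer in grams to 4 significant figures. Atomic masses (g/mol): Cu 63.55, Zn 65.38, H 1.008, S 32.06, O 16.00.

Pure CuSO4·5H2O = 337.0 × 0.5668 = 191.01 g.
M(CuSO4·5H2O) = 63.55 + 32.06 + 9(16.00) + 10(1.008) = 249.69 g/mol.
M(ZnSO4) = 65.38 + 32.06 + 4(16.00) = 161.44 g/mol.
n(CuSO4·5H2O) = 191.01 / 249.69 = 0.76499 mol.
Step 1 (CuSO4·5H2O:CuSO4 = 1:1): theoretical n(CuSO4) = 0.76499 mol; at 69.62% yield, n(CuSO4) = 0.53259 mol.
Step 2 (CuSO4:ZnSO4 = 1:1): theoretical n(ZnSO4) = 0.53259 mol, so theoretical mass = 0.53259 × 161.44 = 85.981 g.
At 62.09% yield, actual mass of ZnSO4 = 85.981 × 0.6209 = 53.386 g.

53.39 g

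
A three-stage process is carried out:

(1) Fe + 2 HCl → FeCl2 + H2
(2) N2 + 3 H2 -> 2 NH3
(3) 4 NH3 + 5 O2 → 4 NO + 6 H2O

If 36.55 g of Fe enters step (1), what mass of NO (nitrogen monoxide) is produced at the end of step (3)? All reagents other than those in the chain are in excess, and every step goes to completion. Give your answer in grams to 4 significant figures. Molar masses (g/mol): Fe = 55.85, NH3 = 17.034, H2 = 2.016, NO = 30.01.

n(Fe) = 36.55 / 55.85 = 0.65443 mol.
Reaction (1): Fe→H2 ratio 1:1 ⇒ n(H2) = 0.65443 mol.
Reaction (2): H2→NH3 ratio 3:2 ⇒ n(NH3) = 0.43629 mol.
Reaction (3): NH3→NO ratio 4:4 ⇒ n(NO) = 0.43629 mol.
Mass of NO = 0.43629 × 30.01 = 13.093 g.

13.09 g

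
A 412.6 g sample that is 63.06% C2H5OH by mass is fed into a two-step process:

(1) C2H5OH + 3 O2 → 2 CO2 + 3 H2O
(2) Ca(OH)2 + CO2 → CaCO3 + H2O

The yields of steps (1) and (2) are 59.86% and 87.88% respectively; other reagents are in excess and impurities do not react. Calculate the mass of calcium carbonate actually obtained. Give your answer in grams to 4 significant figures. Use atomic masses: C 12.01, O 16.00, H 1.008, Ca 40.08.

594.7 g

Pure C2H5OH = 412.6 × 0.6306 = 260.19 g.
M(C2H5OH) = 2(12.01) + 6(1.008) + 16.00 = 46.068 g/mol.
M(CaCO3) = 40.08 + 12.01 + 3(16.00) = 100.09 g/mol.
n(C2H5OH) = 260.19 / 46.068 = 5.6479 mol.
Step 1 (C2H5OH:CO2 = 1:2): theoretical n(CO2) = 11.296 mol; at 59.86% yield, n(CO2) = 6.7616 mol.
Step 2 (CO2:CaCO3 = 1:1): theoretical n(CaCO3) = 6.7616 mol, so theoretical mass = 6.7616 × 100.09 = 676.77 g.
At 87.88% yield, actual mass of CaCO3 = 676.77 × 0.8788 = 594.75 g.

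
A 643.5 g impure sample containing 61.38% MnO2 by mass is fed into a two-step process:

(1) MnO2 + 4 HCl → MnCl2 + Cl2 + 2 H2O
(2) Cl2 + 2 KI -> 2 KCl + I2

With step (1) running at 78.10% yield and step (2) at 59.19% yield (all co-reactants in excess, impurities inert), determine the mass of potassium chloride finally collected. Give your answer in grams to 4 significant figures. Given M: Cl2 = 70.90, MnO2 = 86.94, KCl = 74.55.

313.1 g

Pure MnO2 = 643.5 × 0.6138 = 394.98 g.
n(MnO2) = 394.98 / 86.94 = 4.5431 mol.
Step 1 (MnO2:Cl2 = 1:1): theoretical n(Cl2) = 4.5431 mol; at 78.10% yield, n(Cl2) = 3.5482 mol.
Step 2 (Cl2:KCl = 1:2): theoretical n(KCl) = 7.0964 mol, so theoretical mass = 7.0964 × 74.55 = 529.04 g.
At 59.19% yield, actual mass of KCl = 529.04 × 0.5919 = 313.14 g.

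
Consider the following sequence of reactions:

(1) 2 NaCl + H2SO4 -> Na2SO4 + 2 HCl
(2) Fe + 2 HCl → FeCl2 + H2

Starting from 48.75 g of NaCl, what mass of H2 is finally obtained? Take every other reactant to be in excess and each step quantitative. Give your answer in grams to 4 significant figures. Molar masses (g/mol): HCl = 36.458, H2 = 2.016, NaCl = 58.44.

0.8409 g

n(NaCl) = 48.750 / 58.44 = 0.83419 mol.
Step 1 gives a 2:2 ratio of NaCl to HCl, so n(HCl) = 0.83419 mol.
In step 2 the HCl:H2 ratio is 2:1, so n(H2) = 0.41709 mol.
Mass of H2 = 0.41709 × 2.016 = 0.84086 g.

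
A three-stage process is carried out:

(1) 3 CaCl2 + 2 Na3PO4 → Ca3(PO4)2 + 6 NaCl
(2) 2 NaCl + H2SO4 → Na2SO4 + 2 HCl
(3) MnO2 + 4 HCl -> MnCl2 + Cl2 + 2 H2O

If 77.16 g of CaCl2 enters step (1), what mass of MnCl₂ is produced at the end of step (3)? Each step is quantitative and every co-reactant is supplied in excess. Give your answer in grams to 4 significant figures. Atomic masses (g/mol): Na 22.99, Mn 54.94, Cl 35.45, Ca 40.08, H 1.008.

M(CaCl2) = 40.08 + 2(35.45) = 110.98 g/mol.
M(MnCl2) = 54.94 + 2(35.45) = 125.84 g/mol.
n(CaCl2) = 77.16 / 110.98 = 0.69526 mol.
Reaction (1): CaCl2→NaCl ratio 3:6 ⇒ n(NaCl) = 1.3905 mol.
Reaction (2): NaCl→HCl ratio 2:2 ⇒ n(HCl) = 1.3905 mol.
Reaction (3): HCl→MnCl2 ratio 4:1 ⇒ n(MnCl2) = 0.34763 mol.
Mass of MnCl2 = 0.34763 × 125.84 = 43.746 g.

43.75 g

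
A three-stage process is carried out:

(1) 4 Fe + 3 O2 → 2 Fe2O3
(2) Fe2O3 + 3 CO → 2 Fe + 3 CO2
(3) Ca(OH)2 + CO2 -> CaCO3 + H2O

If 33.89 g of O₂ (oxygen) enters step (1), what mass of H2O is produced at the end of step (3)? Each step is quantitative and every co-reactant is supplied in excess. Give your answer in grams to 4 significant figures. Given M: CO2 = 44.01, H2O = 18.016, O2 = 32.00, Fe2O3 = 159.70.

n(O2) = 33.89 / 32.00 = 1.0591 mol.
Reaction (1): O2→Fe2O3 ratio 3:2 ⇒ n(Fe2O3) = 0.70604 mol.
Reaction (2): Fe2O3→CO2 ratio 1:3 ⇒ n(CO2) = 2.1181 mol.
Reaction (3): CO2→H2O ratio 1:1 ⇒ n(H2O) = 2.1181 mol.
Mass of H2O = 2.1181 × 18.016 = 38.160 g.

38.16 g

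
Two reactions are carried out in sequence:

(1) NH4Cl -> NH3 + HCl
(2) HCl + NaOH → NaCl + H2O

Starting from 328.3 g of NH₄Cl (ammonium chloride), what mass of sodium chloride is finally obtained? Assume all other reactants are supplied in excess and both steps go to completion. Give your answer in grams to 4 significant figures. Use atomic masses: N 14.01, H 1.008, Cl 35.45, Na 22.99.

358.7 g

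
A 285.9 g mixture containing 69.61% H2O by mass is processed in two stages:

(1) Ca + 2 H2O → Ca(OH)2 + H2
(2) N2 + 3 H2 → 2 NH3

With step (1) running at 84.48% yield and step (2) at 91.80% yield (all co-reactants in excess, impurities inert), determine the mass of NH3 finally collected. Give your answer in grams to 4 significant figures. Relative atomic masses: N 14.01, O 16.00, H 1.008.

48.64 g

Pure H2O = 285.9 × 0.6961 = 199.01 g.
M(H2O) = 2(1.008) + 16.00 = 18.016 g/mol.
M(NH3) = 14.01 + 3(1.008) = 17.034 g/mol.
n(H2O) = 199.01 / 18.016 = 11.047 mol.
Step 1 (H2O:H2 = 2:1): theoretical n(H2) = 5.5233 mol; at 84.48% yield, n(H2) = 4.6661 mol.
Step 2 (H2:NH3 = 3:2): theoretical n(NH3) = 3.1107 mol, so theoretical mass = 3.1107 × 17.034 = 52.988 g.
At 91.80% yield, actual mass of NH3 = 52.988 × 0.9180 = 48.643 g.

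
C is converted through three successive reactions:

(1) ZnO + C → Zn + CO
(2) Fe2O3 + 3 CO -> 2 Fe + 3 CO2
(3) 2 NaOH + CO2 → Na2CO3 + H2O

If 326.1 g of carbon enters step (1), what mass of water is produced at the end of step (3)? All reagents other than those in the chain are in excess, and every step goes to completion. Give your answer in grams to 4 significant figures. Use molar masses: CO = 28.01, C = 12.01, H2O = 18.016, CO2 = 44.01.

n(C) = 326.1 / 12.01 = 27.152 mol.
Reaction (1): C→CO ratio 1:1 ⇒ n(CO) = 27.152 mol.
Reaction (2): CO→CO2 ratio 3:3 ⇒ n(CO2) = 27.152 mol.
Reaction (3): CO2→H2O ratio 1:1 ⇒ n(H2O) = 27.152 mol.
Mass of H2O = 27.152 × 18.016 = 489.18 g.

489.2 g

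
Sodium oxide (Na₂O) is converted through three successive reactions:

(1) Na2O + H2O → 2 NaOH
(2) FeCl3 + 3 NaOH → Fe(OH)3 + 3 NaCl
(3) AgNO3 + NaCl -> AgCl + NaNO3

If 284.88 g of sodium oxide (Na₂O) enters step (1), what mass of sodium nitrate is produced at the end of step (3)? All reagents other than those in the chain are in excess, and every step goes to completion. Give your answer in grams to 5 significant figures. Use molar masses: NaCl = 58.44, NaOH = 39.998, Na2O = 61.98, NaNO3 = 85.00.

n(Na2O) = 284.88 / 61.98 = 4.59632 mol.
Reaction (1): Na2O→NaOH ratio 1:2 ⇒ n(NaOH) = 9.19264 mol.
Reaction (2): NaOH→NaCl ratio 3:3 ⇒ n(NaCl) = 9.19264 mol.
Reaction (3): NaCl→NaNO3 ratio 1:1 ⇒ n(NaNO3) = 9.19264 mol.
Mass of NaNO3 = 9.19264 × 85.00 = 781.375 g.

781.37 g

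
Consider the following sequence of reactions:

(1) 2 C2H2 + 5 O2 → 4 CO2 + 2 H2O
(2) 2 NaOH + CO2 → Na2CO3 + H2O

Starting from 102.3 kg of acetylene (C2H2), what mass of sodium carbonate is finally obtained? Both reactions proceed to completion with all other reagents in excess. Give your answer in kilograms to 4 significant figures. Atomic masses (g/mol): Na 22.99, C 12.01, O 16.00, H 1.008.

832.9 kg

M(C2H2) = 2(12.01) + 2(1.008) = 26.036 g/mol.
M(Na2CO3) = 2(22.99) + 12.01 + 3(16.00) = 105.99 g/mol.
102.3 kg = 102300 g.
n(C2H2) = 102300 / 26.036 = 3929.2 mol.
Step 1 gives a 2:4 ratio of C2H2 to CO2, so n(CO2) = 7858.3 mol.
In step 2 the CO2:Na2CO3 ratio is 1:1, so n(Na2CO3) = 7858.3 mol.
Mass of Na2CO3 = 7858.3 × 105.99 = 832910 g = 832.9 kg.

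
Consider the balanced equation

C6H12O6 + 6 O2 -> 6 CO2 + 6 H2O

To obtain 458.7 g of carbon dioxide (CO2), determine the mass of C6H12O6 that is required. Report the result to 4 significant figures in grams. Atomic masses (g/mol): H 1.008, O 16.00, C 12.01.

312.9 g

M(CO2) = 12.01 + 2(16.00) = 44.01 g/mol.
M(C6H12O6) = 6(12.01) + 12(1.008) + 6(16.00) = 180.156 g/mol.
n(CO2) = 458.70 g / 44.01 g/mol = 10.423 mol.
From the equation the CO2:C6H12O6 mole ratio is 6:1, so n(C6H12O6) = 10.423 × 1/6 = 1.7371 mol.
Mass of C6H12O6 = 1.7371 mol × 180.156 g/mol = 312.95 g.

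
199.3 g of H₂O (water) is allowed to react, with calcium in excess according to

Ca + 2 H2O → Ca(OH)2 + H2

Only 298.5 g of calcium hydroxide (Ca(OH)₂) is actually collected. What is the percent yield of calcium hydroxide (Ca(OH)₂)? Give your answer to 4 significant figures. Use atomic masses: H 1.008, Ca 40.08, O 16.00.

72.83 %

M(H2O) = 2(1.008) + 16.00 = 18.016 g/mol.
M(Ca(OH)2) = 40.08 + 2(16.00) + 2(1.008) = 74.096 g/mol.
n(H2O) = 199.30 g / 18.016 g/mol = 11.062 mol.
From the equation the H2O:Ca(OH)2 mole ratio is 2:1, so n(Ca(OH)2) = 11.062 × 1/2 = 5.5312 mol.
Mass of Ca(OH)2 = 5.5312 mol × 74.096 g/mol = 409.84 g.
This is the theoretical yield. Percent yield = 298.5 g / 409.84 g × 100% = 72.833%.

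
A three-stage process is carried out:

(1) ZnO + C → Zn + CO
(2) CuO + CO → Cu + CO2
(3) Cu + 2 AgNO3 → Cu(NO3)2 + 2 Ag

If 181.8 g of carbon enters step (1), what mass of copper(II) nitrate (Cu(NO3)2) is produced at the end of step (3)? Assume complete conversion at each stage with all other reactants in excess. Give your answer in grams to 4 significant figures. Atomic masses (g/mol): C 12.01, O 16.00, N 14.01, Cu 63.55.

M(C) = 12.01 g/mol.
M(Cu(NO3)2) = 63.55 + 2(14.01) + 6(16.00) = 187.57 g/mol.
n(C) = 181.8 / 12.01 = 15.137 mol.
Reaction (1): C→CO ratio 1:1 ⇒ n(CO) = 15.137 mol.
Reaction (2): CO→Cu ratio 1:1 ⇒ n(Cu) = 15.137 mol.
Reaction (3): Cu→Cu(NO3)2 ratio 1:1 ⇒ n(Cu(NO3)2) = 15.137 mol.
Mass of Cu(NO3)2 = 15.137 × 187.57 = 2839.3 g.

2839 g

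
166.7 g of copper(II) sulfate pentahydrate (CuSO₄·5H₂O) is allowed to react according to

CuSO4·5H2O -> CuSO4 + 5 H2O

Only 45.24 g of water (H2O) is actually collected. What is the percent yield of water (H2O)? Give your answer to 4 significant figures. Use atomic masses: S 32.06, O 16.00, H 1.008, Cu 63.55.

M(CuSO4·5H2O) = 63.55 + 32.06 + 9(16.00) + 10(1.008) = 249.69 g/mol.
M(H2O) = 2(1.008) + 16.00 = 18.016 g/mol.
n(CuSO4·5H2O) = 166.70 g / 249.69 g/mol = 0.66763 mol.
From the equation the CuSO4·5H2O:H2O mole ratio is 1:5, so n(H2O) = 0.66763 × 5/1 = 3.3381 mol.
Mass of H2O = 3.3381 mol × 18.016 g/mol = 60.140 g.
This is the theoretical yield. Percent yield = 45.24 g / 60.140 g × 100% = 75.225%.

75.22 %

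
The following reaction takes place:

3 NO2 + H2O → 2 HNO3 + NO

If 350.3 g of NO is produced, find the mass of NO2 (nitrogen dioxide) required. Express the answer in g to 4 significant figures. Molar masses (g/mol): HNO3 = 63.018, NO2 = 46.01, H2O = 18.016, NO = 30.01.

1611 g

n(NO) = 350.30 g / 30.01 g/mol = 11.673 mol.
From the equation the NO:NO2 mole ratio is 1:3, so n(NO2) = 11.673 × 3/1 = 35.018 mol.
Mass of NO2 = 35.018 mol × 46.01 g/mol = 1611.2 g.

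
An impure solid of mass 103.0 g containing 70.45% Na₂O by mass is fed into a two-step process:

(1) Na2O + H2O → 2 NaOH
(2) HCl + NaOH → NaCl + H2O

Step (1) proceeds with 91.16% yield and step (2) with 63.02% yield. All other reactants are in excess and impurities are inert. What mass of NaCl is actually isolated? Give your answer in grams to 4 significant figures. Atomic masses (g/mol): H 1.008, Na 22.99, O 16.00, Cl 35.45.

Pure Na2O = 103.0 × 0.7045 = 72.564 g.
M(Na2O) = 2(22.99) + 16.00 = 61.98 g/mol.
M(NaCl) = 22.99 + 35.45 = 58.44 g/mol.
n(Na2O) = 72.564 / 61.98 = 1.1708 mol.
Step 1 (Na2O:NaOH = 1:2): theoretical n(NaOH) = 2.3415 mol; at 91.16% yield, n(NaOH) = 2.1345 mol.
Step 2 (NaOH:NaCl = 1:1): theoretical n(NaCl) = 2.1345 mol, so theoretical mass = 2.1345 × 58.44 = 124.74 g.
At 63.02% yield, actual mass of NaCl = 124.74 × 0.6302 = 78.612 g.

78.61 g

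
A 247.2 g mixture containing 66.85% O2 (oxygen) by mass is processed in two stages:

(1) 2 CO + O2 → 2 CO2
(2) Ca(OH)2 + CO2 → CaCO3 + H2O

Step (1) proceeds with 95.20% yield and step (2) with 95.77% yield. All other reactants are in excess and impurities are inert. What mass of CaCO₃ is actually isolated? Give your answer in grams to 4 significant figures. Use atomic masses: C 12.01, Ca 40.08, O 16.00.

942.5 g

Pure O2 = 247.2 × 0.6685 = 165.25 g.
M(O2) = 2(16.00) = 32.00 g/mol.
M(CaCO3) = 40.08 + 12.01 + 3(16.00) = 100.09 g/mol.
n(O2) = 165.25 / 32.00 = 5.1642 mol.
Step 1 (O2:CO2 = 1:2): theoretical n(CO2) = 10.328 mol; at 95.20% yield, n(CO2) = 9.8326 mol.
Step 2 (CO2:CaCO3 = 1:1): theoretical n(CaCO3) = 9.8326 mol, so theoretical mass = 9.8326 × 100.09 = 984.14 g.
At 95.77% yield, actual mass of CaCO3 = 984.14 × 0.9577 = 942.51 g.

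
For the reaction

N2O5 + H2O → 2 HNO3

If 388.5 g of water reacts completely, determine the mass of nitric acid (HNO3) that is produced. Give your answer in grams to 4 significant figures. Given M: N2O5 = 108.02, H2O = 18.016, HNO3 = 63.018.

2718 g

n(H2O) = 388.50 g / 18.016 g/mol = 21.564 mol.
From the equation the H2O:HNO3 mole ratio is 1:2, so n(HNO3) = 21.564 × 2/1 = 43.128 mol.
Mass of HNO3 = 43.128 mol × 63.018 g/mol = 2717.9 g.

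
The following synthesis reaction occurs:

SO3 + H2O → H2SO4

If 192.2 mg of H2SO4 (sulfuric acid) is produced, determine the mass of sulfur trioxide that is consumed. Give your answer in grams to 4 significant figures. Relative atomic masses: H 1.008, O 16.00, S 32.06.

0.1569 g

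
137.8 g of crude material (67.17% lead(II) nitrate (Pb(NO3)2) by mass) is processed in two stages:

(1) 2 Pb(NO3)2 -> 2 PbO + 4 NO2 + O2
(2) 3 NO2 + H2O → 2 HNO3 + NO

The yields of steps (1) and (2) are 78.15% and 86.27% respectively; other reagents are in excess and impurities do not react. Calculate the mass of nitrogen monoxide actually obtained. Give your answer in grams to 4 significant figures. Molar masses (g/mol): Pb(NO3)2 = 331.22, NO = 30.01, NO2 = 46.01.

Pure Pb(NO3)2 = 137.8 × 0.6717 = 92.560 g.
n(Pb(NO3)2) = 92.560 / 331.22 = 0.27945 mol.
Step 1 (Pb(NO3)2:NO2 = 2:4): theoretical n(NO2) = 0.55891 mol; at 78.15% yield, n(NO2) = 0.43678 mol.
Step 2 (NO2:NO = 3:1): theoretical n(NO) = 0.14559 mol, so theoretical mass = 0.14559 × 30.01 = 4.3693 g.
At 86.27% yield, actual mass of NO = 4.3693 × 0.8627 = 3.7694 g.

3.769 g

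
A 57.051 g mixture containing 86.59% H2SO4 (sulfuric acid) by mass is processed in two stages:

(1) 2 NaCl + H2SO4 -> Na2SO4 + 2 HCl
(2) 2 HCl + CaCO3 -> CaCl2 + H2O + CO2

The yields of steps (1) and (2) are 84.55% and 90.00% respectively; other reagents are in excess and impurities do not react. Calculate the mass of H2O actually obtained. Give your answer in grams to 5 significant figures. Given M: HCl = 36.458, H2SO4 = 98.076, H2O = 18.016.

6.9053 g

Pure H2SO4 = 57.051 × 0.8659 = 49.4005 g.
n(H2SO4) = 49.4005 / 98.076 = 0.503696 mol.
Step 1 (H2SO4:HCl = 1:2): theoretical n(HCl) = 1.00739 mol; at 84.55% yield, n(HCl) = 0.851749 mol.
Step 2 (HCl:H2O = 2:1): theoretical n(H2O) = 0.425875 mol, so theoretical mass = 0.425875 × 18.016 = 7.67256 g.
At 90.00% yield, actual mass of H2O = 7.67256 × 0.9000 = 6.90530 g.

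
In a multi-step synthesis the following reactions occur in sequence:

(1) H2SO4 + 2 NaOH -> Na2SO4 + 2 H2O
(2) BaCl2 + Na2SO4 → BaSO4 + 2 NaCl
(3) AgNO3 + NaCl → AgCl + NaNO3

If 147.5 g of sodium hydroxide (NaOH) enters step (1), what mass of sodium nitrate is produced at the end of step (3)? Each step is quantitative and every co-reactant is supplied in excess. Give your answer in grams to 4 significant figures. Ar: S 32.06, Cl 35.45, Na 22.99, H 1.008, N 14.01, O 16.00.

M(NaOH) = 22.99 + 16.00 + 1.008 = 39.998 g/mol.
M(NaNO3) = 22.99 + 14.01 + 3(16.00) = 85.00 g/mol.
n(NaOH) = 147.5 / 39.998 = 3.6877 mol.
Reaction (1): NaOH→Na2SO4 ratio 2:1 ⇒ n(Na2SO4) = 1.8438 mol.
Reaction (2): Na2SO4→NaCl ratio 1:2 ⇒ n(NaCl) = 3.6877 mol.
Reaction (3): NaCl→NaNO3 ratio 1:1 ⇒ n(NaNO3) = 3.6877 mol.
Mass of NaNO3 = 3.6877 × 85.00 = 313.45 g.

313.5 g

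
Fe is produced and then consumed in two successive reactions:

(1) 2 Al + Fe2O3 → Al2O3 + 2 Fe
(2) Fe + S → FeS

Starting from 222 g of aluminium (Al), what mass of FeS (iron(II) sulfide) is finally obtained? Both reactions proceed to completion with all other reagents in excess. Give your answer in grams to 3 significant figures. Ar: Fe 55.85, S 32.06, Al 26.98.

723 g

M(Al) = 26.98 g/mol.
M(FeS) = 55.85 + 32.06 = 87.91 g/mol.
n(Al) = 222.0 / 26.98 = 8.228 mol.
Step 1 gives a 2:2 ratio of Al to Fe, so n(Fe) = 8.228 mol.
In step 2 the Fe:FeS ratio is 1:1, so n(FeS) = 8.228 mol.
Mass of FeS = 8.228 × 87.91 = 723.4 g.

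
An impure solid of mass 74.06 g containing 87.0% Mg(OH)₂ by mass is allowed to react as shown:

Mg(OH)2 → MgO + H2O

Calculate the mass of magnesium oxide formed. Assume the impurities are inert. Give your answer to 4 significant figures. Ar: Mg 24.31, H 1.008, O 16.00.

44.53 g

Mass of pure Mg(OH)2 = 74.06 g × 0.870 = 64.432 g.
M(Mg(OH)2) = 24.31 + 2(16.00) + 2(1.008) = 58.326 g/mol.
M(MgO) = 24.31 + 16.00 = 40.31 g/mol.
n(Mg(OH)2) = 64.432 g / 58.326 g/mol = 1.1047 mol.
From the equation the Mg(OH)2:MgO mole ratio is 1:1, so n(MgO) = 1.1047 × 1/1 = 1.1047 mol.
Mass of MgO = 1.1047 mol × 40.31 g/mol = 44.530 g.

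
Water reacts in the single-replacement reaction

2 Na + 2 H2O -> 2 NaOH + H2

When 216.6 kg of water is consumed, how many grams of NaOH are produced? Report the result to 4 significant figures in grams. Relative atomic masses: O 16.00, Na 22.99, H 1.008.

480900 g

M(H2O) = 2(1.008) + 16.00 = 18.016 g/mol.
M(NaOH) = 22.99 + 16.00 + 1.008 = 39.998 g/mol.
Convert: 216.6 kg = 216600 g.
n(H2O) = 216600 g / 18.016 g/mol = 12023 mol.
From the equation the H2O:NaOH mole ratio is 2:2, so n(NaOH) = 12023 × 2/2 = 12023 mol.
Mass of NaOH = 12023 mol × 39.998 g/mol = 480880 g.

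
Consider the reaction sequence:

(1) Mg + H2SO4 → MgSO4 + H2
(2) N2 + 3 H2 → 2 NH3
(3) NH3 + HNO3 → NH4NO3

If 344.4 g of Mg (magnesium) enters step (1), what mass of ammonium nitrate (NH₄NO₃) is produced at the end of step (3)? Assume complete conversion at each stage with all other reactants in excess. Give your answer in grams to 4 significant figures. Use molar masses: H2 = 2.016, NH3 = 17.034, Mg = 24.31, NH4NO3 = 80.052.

756.1 g

n(Mg) = 344.4 / 24.31 = 14.167 mol.
Reaction (1): Mg→H2 ratio 1:1 ⇒ n(H2) = 14.167 mol.
Reaction (2): H2→NH3 ratio 3:2 ⇒ n(NH3) = 9.4447 mol.
Reaction (3): NH3→NH4NO3 ratio 1:1 ⇒ n(NH4NO3) = 9.4447 mol.
Mass of NH4NO3 = 9.4447 × 80.052 = 756.06 g.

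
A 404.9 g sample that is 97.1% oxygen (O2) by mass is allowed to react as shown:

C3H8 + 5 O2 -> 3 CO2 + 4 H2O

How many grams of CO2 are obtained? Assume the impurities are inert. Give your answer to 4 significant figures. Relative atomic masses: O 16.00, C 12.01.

Mass of pure O2 = 404.9 g × 0.971 = 393.16 g.
M(O2) = 2(16.00) = 32.00 g/mol.
M(CO2) = 12.01 + 2(16.00) = 44.01 g/mol.
n(O2) = 393.16 g / 32.00 g/mol = 12.286 mol.
From the equation the O2:CO2 mole ratio is 5:3, so n(CO2) = 12.286 × 3/5 = 7.3717 mol.
Mass of CO2 = 7.3717 mol × 44.01 g/mol = 324.43 g.

324.4 g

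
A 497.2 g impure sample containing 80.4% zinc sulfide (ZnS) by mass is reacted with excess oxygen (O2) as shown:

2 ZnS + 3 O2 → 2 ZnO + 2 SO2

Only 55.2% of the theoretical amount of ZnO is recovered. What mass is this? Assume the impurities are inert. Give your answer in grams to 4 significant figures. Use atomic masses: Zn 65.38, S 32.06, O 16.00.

Pure ZnS available = 497.2 g × 0.804 = 399.75 g.
M(ZnS) = 65.38 + 32.06 = 97.44 g/mol.
M(ZnO) = 65.38 + 16.00 = 81.38 g/mol.
n(ZnS) = 399.75 g / 97.44 g/mol = 4.1025 mol.
From the equation the ZnS:ZnO mole ratio is 2:2, so n(ZnO) = 4.1025 × 2/2 = 4.1025 mol.
Mass of ZnO = 4.1025 mol × 81.38 g/mol = 333.86 g.
Actual mass collected = 333.86 g × 0.552 = 184.29 g.

184.3 g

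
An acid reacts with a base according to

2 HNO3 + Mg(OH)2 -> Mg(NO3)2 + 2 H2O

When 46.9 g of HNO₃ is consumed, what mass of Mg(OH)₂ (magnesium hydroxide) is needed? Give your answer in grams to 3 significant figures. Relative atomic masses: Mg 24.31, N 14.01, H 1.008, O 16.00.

21.7 g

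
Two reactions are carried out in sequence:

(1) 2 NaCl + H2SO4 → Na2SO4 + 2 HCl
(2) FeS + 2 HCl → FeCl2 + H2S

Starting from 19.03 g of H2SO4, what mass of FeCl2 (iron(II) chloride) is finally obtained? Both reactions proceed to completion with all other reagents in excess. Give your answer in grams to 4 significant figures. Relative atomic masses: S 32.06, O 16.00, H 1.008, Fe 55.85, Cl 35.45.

24.59 g

M(H2SO4) = 2(1.008) + 32.06 + 4(16.00) = 98.076 g/mol.
M(FeCl2) = 55.85 + 2(35.45) = 126.75 g/mol.
n(H2SO4) = 19.030 / 98.076 = 0.19403 mol.
Step 1 gives a 1:2 ratio of H2SO4 to HCl, so n(HCl) = 0.38807 mol.
In step 2 the HCl:FeCl2 ratio is 2:1, so n(FeCl2) = 0.19403 mol.
Mass of FeCl2 = 0.19403 × 126.75 = 24.594 g.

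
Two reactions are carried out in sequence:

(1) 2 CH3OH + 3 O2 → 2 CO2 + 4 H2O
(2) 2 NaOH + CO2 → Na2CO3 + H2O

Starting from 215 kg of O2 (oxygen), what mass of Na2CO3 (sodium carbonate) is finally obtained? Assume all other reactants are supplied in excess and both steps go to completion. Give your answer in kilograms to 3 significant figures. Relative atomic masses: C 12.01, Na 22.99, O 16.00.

475 kg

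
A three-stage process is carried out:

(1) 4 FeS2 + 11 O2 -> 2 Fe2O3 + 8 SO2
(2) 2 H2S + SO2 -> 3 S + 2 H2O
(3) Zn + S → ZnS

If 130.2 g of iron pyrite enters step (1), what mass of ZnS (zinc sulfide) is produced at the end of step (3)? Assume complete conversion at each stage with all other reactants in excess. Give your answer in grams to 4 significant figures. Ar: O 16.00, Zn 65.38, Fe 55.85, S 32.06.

M(FeS2) = 55.85 + 2(32.06) = 119.97 g/mol.
M(ZnS) = 65.38 + 32.06 = 97.44 g/mol.
n(FeS2) = 130.2 / 119.97 = 1.0853 mol.
Reaction (1): FeS2→SO2 ratio 4:8 ⇒ n(SO2) = 2.1705 mol.
Reaction (2): SO2→S ratio 1:3 ⇒ n(S) = 6.5116 mol.
Reaction (3): S→ZnS ratio 1:1 ⇒ n(ZnS) = 6.5116 mol.
Mass of ZnS = 6.5116 × 97.44 = 634.49 g.

634.5 g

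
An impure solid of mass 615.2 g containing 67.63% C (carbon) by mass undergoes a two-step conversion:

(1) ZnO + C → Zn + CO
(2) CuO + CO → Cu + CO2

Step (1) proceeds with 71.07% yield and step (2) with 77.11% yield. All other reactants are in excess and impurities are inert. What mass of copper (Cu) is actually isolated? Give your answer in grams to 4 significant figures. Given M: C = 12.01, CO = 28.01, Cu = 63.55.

1206 g

Pure C = 615.2 × 0.6763 = 416.06 g.
n(C) = 416.06 / 12.01 = 34.643 mol.
Step 1 (C:CO = 1:1): theoretical n(CO) = 34.643 mol; at 71.07% yield, n(CO) = 24.621 mol.
Step 2 (CO:Cu = 1:1): theoretical n(Cu) = 24.621 mol, so theoretical mass = 24.621 × 63.55 = 1564.6 g.
At 77.11% yield, actual mass of Cu = 1564.6 × 0.7711 = 1206.5 g.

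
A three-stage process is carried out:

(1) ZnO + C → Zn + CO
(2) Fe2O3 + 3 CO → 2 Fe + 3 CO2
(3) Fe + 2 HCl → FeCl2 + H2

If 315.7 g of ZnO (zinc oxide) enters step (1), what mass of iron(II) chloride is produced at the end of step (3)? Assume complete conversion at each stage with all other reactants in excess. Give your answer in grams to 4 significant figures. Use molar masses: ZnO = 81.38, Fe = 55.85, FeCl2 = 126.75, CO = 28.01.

327.8 g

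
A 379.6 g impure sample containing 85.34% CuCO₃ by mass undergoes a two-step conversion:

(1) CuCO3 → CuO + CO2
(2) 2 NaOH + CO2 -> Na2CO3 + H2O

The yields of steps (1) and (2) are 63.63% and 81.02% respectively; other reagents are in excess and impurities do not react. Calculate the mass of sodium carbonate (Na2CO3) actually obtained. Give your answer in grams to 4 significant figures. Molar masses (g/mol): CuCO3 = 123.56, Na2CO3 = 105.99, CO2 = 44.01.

143.3 g

Pure CuCO3 = 379.6 × 0.8534 = 323.95 g.
n(CuCO3) = 323.95 / 123.56 = 2.6218 mol.
Step 1 (CuCO3:CO2 = 1:1): theoretical n(CO2) = 2.6218 mol; at 63.63% yield, n(CO2) = 1.6683 mol.
Step 2 (CO2:Na2CO3 = 1:1): theoretical n(Na2CO3) = 1.6683 mol, so theoretical mass = 1.6683 × 105.99 = 176.82 g.
At 81.02% yield, actual mass of Na2CO3 = 176.82 × 0.8102 = 143.26 g.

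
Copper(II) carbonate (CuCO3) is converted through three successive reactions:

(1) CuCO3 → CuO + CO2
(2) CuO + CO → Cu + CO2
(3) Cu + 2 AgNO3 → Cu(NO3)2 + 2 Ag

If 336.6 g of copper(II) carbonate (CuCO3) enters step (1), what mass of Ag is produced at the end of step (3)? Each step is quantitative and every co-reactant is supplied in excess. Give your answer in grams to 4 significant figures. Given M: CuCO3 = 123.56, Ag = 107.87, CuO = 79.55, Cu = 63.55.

n(CuCO3) = 336.6 / 123.56 = 2.7242 mol.
Reaction (1): CuCO3→CuO ratio 1:1 ⇒ n(CuO) = 2.7242 mol.
Reaction (2): CuO→Cu ratio 1:1 ⇒ n(Cu) = 2.7242 mol.
Reaction (3): Cu→Ag ratio 1:2 ⇒ n(Ag) = 5.4484 mol.
Mass of Ag = 5.4484 × 107.87 = 587.72 g.

587.7 g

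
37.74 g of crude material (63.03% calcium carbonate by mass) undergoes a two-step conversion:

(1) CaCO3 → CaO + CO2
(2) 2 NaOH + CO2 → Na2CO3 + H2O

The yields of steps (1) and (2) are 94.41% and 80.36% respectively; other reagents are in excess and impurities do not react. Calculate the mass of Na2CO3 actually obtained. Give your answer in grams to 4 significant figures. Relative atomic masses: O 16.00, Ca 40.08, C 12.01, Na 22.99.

Pure CaCO3 = 37.74 × 0.6303 = 23.788 g.
M(CaCO3) = 40.08 + 12.01 + 3(16.00) = 100.09 g/mol.
M(Na2CO3) = 2(22.99) + 12.01 + 3(16.00) = 105.99 g/mol.
n(CaCO3) = 23.788 / 100.09 = 0.23766 mol.
Step 1 (CaCO3:CO2 = 1:1): theoretical n(CO2) = 0.23766 mol; at 94.41% yield, n(CO2) = 0.22438 mol.
Step 2 (CO2:Na2CO3 = 1:1): theoretical n(Na2CO3) = 0.22438 mol, so theoretical mass = 0.22438 × 105.99 = 23.782 g.
At 80.36% yield, actual mass of Na2CO3 = 23.782 × 0.8036 = 19.111 g.

19.11 g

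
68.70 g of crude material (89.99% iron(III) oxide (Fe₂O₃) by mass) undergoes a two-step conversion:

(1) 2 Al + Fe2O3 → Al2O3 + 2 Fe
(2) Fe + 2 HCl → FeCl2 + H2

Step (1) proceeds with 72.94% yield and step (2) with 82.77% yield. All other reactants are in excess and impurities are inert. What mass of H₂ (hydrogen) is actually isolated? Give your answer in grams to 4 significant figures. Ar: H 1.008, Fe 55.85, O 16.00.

0.9423 g

Pure Fe2O3 = 68.70 × 0.8999 = 61.823 g.
M(Fe2O3) = 2(55.85) + 3(16.00) = 159.70 g/mol.
M(H2) = 2(1.008) = 2.016 g/mol.
n(Fe2O3) = 61.823 / 159.70 = 0.38712 mol.
Step 1 (Fe2O3:Fe = 1:2): theoretical n(Fe) = 0.77424 mol; at 72.94% yield, n(Fe) = 0.56473 mol.
Step 2 (Fe:H2 = 1:1): theoretical n(H2) = 0.56473 mol, so theoretical mass = 0.56473 × 2.016 = 1.1385 g.
At 82.77% yield, actual mass of H2 = 1.1385 × 0.8277 = 0.94233 g.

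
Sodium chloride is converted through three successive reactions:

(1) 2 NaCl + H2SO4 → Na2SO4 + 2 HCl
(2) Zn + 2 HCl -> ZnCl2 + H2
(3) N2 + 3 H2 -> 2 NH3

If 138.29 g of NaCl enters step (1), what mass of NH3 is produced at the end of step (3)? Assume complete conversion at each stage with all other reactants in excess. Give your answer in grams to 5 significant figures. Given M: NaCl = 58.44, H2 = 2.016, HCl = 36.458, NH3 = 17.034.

13.436 g

n(NaCl) = 138.29 / 58.44 = 2.36636 mol.
Reaction (1): NaCl→HCl ratio 2:2 ⇒ n(HCl) = 2.36636 mol.
Reaction (2): HCl→H2 ratio 2:1 ⇒ n(H2) = 1.18318 mol.
Reaction (3): H2→NH3 ratio 3:2 ⇒ n(NH3) = 0.788786 mol.
Mass of NH3 = 0.788786 × 17.034 = 13.4362 g.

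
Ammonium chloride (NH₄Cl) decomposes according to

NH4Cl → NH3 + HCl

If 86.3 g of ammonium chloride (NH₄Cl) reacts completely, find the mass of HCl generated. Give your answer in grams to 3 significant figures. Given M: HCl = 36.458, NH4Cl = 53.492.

58.8 g

n(NH4Cl) = 86.30 g / 53.492 g/mol = 1.613 mol.
From the equation the NH4Cl:HCl mole ratio is 1:1, so n(HCl) = 1.613 × 1/1 = 1.613 mol.
Mass of HCl = 1.613 mol × 36.458 g/mol = 58.82 g.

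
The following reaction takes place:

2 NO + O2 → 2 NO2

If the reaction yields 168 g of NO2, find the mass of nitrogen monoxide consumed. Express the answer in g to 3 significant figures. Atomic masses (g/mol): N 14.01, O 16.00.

110 g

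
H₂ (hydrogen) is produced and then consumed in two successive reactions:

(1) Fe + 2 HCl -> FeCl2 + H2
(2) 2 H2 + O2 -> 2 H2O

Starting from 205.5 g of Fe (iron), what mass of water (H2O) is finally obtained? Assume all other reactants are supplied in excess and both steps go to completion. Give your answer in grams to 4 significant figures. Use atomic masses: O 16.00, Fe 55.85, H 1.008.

66.29 g

M(Fe) = 55.85 g/mol.
M(H2O) = 2(1.008) + 16.00 = 18.016 g/mol.
n(Fe) = 205.50 / 55.85 = 3.6795 mol.
Step 1 gives a 1:1 ratio of Fe to H2, so n(H2) = 3.6795 mol.
In step 2 the H2:H2O ratio is 2:2, so n(H2O) = 3.6795 mol.
Mass of H2O = 3.6795 × 18.016 = 66.290 g.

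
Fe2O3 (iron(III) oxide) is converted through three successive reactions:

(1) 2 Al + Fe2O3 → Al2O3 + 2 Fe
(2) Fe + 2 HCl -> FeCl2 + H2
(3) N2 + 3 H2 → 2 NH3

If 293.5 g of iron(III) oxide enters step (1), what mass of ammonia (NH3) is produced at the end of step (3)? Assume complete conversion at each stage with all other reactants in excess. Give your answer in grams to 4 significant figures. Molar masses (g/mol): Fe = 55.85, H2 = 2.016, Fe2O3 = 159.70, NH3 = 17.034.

n(Fe2O3) = 293.5 / 159.70 = 1.8378 mol.
Reaction (1): Fe2O3→Fe ratio 1:2 ⇒ n(Fe) = 3.6756 mol.
Reaction (2): Fe→H2 ratio 1:1 ⇒ n(H2) = 3.6756 mol.
Reaction (3): H2→NH3 ratio 3:2 ⇒ n(NH3) = 2.4504 mol.
Mass of NH3 = 2.4504 × 17.034 = 41.741 g.

41.74 g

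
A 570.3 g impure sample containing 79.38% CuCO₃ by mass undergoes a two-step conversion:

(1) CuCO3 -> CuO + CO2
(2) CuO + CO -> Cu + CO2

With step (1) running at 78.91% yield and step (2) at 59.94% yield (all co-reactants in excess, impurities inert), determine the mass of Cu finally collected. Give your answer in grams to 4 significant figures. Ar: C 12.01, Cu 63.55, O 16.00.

Pure CuCO3 = 570.3 × 0.7938 = 452.70 g.
M(CuCO3) = 63.55 + 12.01 + 3(16.00) = 123.56 g/mol.
M(Cu) = 63.55 g/mol.
n(CuCO3) = 452.70 / 123.56 = 3.6638 mol.
Step 1 (CuCO3:CuO = 1:1): theoretical n(CuO) = 3.6638 mol; at 78.91% yield, n(CuO) = 2.8911 mol.
Step 2 (CuO:Cu = 1:1): theoretical n(Cu) = 2.8911 mol, so theoretical mass = 2.8911 × 63.55 = 183.73 g.
At 59.94% yield, actual mass of Cu = 183.73 × 0.5994 = 110.13 g.

110.1 g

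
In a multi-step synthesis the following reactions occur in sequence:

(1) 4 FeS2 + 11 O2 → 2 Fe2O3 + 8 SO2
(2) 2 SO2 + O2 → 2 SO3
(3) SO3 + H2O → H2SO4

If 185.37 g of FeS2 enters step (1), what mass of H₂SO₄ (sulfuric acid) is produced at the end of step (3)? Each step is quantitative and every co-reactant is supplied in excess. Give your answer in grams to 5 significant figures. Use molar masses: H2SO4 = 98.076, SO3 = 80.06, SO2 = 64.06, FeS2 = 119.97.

303.08 g

n(FeS2) = 185.37 / 119.97 = 1.54514 mol.
Reaction (1): FeS2→SO2 ratio 4:8 ⇒ n(SO2) = 3.09027 mol.
Reaction (2): SO2→SO3 ratio 2:2 ⇒ n(SO3) = 3.09027 mol.
Reaction (3): SO3→H2SO4 ratio 1:1 ⇒ n(H2SO4) = 3.09027 mol.
Mass of H2SO4 = 3.09027 × 98.076 = 303.082 g.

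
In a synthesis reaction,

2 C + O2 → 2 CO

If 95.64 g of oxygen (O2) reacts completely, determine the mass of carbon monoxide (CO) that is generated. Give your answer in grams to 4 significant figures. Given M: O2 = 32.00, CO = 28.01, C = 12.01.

167.4 g

n(O2) = 95.640 g / 32.00 g/mol = 2.9888 mol.
From the equation the O2:CO mole ratio is 1:2, so n(CO) = 2.9888 × 2/1 = 5.9775 mol.
Mass of CO = 5.9775 mol × 28.01 g/mol = 167.43 g.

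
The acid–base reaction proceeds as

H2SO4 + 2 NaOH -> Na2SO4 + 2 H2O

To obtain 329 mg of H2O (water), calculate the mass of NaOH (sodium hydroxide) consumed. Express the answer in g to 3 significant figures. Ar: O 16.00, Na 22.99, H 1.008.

M(H2O) = 2(1.008) + 16.00 = 18.016 g/mol.
M(NaOH) = 22.99 + 16.00 + 1.008 = 39.998 g/mol.
Convert: 329 mg = 0.3290 g.
n(H2O) = 0.3290 g / 18.016 g/mol = 0.01826 mol.
From the equation the H2O:NaOH mole ratio is 2:2, so n(NaOH) = 0.01826 × 2/2 = 0.01826 mol.
Mass of NaOH = 0.01826 mol × 39.998 g/mol = 0.7304 g.

0.730 g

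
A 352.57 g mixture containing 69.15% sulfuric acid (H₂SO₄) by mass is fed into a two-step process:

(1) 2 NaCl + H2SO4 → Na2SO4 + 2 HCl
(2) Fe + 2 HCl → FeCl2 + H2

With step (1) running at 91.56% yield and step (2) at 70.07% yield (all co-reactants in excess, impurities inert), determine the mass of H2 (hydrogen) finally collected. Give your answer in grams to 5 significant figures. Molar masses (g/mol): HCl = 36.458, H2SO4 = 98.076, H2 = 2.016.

3.2152 g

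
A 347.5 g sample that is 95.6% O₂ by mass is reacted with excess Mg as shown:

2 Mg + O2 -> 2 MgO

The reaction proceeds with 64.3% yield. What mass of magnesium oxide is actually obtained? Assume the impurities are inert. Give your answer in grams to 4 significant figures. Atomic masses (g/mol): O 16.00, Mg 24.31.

538.2 g

Pure O2 available = 347.5 g × 0.956 = 332.21 g.
M(O2) = 2(16.00) = 32.00 g/mol.
M(MgO) = 24.31 + 16.00 = 40.31 g/mol.
n(O2) = 332.21 g / 32.00 g/mol = 10.382 mol.
From the equation the O2:MgO mole ratio is 1:2, so n(MgO) = 10.382 × 2/1 = 20.763 mol.
Mass of MgO = 20.763 mol × 40.31 g/mol = 836.96 g.
Actual mass collected = 836.96 g × 0.643 = 538.17 g.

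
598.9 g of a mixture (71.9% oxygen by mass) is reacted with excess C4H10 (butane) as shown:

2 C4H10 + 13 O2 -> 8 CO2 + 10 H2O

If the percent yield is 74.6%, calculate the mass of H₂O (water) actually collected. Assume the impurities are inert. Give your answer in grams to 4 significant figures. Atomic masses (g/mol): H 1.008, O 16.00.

Pure O2 available = 598.9 g × 0.719 = 430.61 g.
M(O2) = 2(16.00) = 32.00 g/mol.
M(H2O) = 2(1.008) + 16.00 = 18.016 g/mol.
n(O2) = 430.61 g / 32.00 g/mol = 13.457 mol.
From the equation the O2:H2O mole ratio is 13:10, so n(H2O) = 13.457 × 10/13 = 10.351 mol.
Mass of H2O = 10.351 mol × 18.016 g/mol = 186.49 g.
Actual mass collected = 186.49 g × 0.746 = 139.12 g.

139.1 g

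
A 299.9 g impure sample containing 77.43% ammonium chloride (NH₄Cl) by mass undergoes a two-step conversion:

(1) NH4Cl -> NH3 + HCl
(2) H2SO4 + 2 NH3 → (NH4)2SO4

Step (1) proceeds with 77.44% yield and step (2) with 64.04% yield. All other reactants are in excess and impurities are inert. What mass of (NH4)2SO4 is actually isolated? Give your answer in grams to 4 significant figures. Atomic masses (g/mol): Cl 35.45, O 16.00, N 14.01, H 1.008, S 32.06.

Pure NH4Cl = 299.9 × 0.7743 = 232.21 g.
M(NH4Cl) = 14.01 + 4(1.008) + 35.45 = 53.492 g/mol.
M((NH4)2SO4) = 2(14.01) + 8(1.008) + 32.06 + 4(16.00) = 132.144 g/mol.
n(NH4Cl) = 232.21 / 53.492 = 4.3411 mol.
Step 1 (NH4Cl:NH3 = 1:1): theoretical n(NH3) = 4.3411 mol; at 77.44% yield, n(NH3) = 3.3617 mol.
Step 2 (NH3:(NH4)2SO4 = 2:1): theoretical n((NH4)2SO4) = 1.6809 mol, so theoretical mass = 1.6809 × 132.144 = 222.12 g.
At 64.04% yield, actual mass of (NH4)2SO4 = 222.12 × 0.6404 = 142.24 g.

142.2 g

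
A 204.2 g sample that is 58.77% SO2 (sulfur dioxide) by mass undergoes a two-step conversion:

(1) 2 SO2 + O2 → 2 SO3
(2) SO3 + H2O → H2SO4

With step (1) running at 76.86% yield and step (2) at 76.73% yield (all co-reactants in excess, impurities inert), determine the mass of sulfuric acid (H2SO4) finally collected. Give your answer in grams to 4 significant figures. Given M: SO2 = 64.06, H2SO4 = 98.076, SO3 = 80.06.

Pure SO2 = 204.2 × 0.5877 = 120.01 g.
n(SO2) = 120.01 / 64.06 = 1.8734 mol.
Step 1 (SO2:SO3 = 2:2): theoretical n(SO3) = 1.8734 mol; at 76.86% yield, n(SO3) = 1.4399 mol.
Step 2 (SO3:H2SO4 = 1:1): theoretical n(H2SO4) = 1.4399 mol, so theoretical mass = 1.4399 × 98.076 = 141.22 g.
At 76.73% yield, actual mass of H2SO4 = 141.22 × 0.7673 = 108.36 g.

108.4 g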